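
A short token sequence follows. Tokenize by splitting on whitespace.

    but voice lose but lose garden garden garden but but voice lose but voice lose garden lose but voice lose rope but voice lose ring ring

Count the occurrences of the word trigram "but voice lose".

Scanning the 24 overlapping trigram windows for "but voice lose":
  position 1–3: but voice lose
  position 10–12: but voice lose
  position 13–15: but voice lose
  position 18–20: but voice lose
  position 22–24: but voice lose

5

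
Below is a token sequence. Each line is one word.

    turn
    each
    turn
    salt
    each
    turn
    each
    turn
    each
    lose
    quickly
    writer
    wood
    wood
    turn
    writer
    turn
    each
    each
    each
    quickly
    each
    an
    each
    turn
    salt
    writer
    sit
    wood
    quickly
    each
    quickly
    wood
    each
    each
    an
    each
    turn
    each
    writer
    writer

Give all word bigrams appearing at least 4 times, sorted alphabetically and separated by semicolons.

Bigram counts meeting the condition (at least 4 times):
  each turn: 5
  turn each: 5

each turn; turn each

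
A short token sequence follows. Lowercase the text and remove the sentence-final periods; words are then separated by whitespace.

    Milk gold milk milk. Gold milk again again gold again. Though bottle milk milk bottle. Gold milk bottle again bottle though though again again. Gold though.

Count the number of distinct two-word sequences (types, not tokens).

26 tokens → 25 bigram windows in total.
Repeated bigrams (each contributes count−1 duplicates):
  gold milk: 3
  again again: 2
  again gold: 2
  milk bottle: 2
  milk gold: 2
  milk milk: 2
7 duplicate windows → 25 − 7 = 18 distinct.

18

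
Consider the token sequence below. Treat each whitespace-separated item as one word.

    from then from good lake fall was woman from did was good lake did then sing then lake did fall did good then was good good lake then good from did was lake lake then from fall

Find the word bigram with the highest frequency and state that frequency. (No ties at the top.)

Bigram frequencies (highest first):
  good lake: 3
  then from: 2
  from did: 2
  did was: 2
  was good: 2
  lake did: 2
  … (22 more, each ≤ 2)

"good lake", 3 times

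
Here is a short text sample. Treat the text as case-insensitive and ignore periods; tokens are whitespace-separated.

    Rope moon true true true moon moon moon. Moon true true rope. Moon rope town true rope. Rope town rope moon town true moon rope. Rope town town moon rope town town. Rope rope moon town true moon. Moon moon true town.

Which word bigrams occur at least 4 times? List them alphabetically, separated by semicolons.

moon moon; rope moon; rope town

Bigram counts meeting the condition (at least 4 times):
  moon moon: 5
  rope moon: 4
  rope town: 4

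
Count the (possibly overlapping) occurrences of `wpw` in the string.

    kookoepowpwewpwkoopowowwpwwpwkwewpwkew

Sliding a length-3 window over the 38 characters (36 positions):
  position 9–11: wpw
  position 13–15: wpw
  position 24–26: wpw
  position 27–29: wpw
  position 33–35: wpw

5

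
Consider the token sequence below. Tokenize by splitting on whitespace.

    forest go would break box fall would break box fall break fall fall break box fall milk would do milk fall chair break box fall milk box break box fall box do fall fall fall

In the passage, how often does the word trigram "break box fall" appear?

Scanning the 33 overlapping trigram windows for "break box fall":
  position 4–6: break box fall
  position 8–10: break box fall
  position 14–16: break box fall
  position 23–25: break box fall
  position 28–30: break box fall

5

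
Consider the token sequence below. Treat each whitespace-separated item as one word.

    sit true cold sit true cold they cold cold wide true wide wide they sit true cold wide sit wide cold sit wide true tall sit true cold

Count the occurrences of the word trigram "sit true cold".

4

Scanning the 26 overlapping trigram windows for "sit true cold":
  position 1–3: sit true cold
  position 4–6: sit true cold
  position 15–17: sit true cold
  position 26–28: sit true cold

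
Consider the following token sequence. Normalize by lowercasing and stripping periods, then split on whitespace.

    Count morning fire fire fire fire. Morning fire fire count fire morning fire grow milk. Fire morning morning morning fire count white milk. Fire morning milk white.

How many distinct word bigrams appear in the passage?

27 tokens → 26 bigram windows in total.
Repeated bigrams (each contributes count−1 duplicates):
  fire fire: 4
  fire morning: 4
  morning fire: 4
  fire count: 2
  milk fire: 2
  morning morning: 2
12 duplicate windows → 26 − 12 = 14 distinct.

14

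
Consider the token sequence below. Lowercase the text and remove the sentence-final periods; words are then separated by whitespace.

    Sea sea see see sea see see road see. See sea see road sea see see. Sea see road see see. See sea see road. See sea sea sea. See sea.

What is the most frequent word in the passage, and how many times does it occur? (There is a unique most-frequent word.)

Unigram frequencies (highest first):
  see: 16
  sea: 11
  road: 4

"see", 16 times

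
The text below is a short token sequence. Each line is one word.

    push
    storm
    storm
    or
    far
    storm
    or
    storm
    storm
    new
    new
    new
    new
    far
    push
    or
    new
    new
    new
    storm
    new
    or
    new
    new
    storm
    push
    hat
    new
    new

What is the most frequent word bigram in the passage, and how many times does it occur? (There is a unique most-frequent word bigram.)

"new new", 7 times

Bigram frequencies (highest first):
  new new: 7
  storm storm: 2
  storm or: 2
  storm new: 2
  or new: 2
  new storm: 2
  … (11 more, each ≤ 1)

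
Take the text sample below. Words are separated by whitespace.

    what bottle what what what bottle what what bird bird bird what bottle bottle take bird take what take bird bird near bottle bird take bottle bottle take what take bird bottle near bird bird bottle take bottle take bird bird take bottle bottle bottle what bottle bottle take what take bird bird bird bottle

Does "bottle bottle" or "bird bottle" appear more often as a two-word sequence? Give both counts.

"bottle bottle" (5 vs 3)

"bottle bottle": 5 occurrences
"bird bottle": 3 occurrences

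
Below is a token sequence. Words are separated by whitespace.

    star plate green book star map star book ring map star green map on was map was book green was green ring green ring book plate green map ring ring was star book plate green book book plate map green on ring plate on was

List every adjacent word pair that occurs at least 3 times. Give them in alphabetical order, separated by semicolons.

book plate; plate green

Bigram counts meeting the condition (at least 3 times):
  book plate: 3
  plate green: 3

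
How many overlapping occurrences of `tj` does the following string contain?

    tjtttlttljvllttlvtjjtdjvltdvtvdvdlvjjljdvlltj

3

Sliding a length-2 window over the 45 characters (44 positions):
  position 1–2: tj
  position 18–19: tj
  position 44–45: tj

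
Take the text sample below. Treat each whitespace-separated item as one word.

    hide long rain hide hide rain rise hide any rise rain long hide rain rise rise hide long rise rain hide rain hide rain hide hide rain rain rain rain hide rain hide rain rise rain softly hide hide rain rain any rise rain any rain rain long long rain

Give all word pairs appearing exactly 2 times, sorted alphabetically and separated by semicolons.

Bigram counts meeting the condition (exactly 2 times):
  any rise: 2
  hide long: 2
  long rain: 2
  rain any: 2
  rain long: 2
  rise hide: 2

any rise; hide long; long rain; rain any; rain long; rise hide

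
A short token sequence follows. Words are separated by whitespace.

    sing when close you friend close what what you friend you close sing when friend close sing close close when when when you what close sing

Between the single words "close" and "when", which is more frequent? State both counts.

"close": 7 occurrences
"when": 5 occurrences

"close" (7 vs 5)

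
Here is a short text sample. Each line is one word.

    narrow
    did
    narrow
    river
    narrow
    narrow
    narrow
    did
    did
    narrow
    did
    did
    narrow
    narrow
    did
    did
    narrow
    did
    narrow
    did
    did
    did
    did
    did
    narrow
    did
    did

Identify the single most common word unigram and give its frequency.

"did", 15 times

Unigram frequencies (highest first):
  did: 15
  narrow: 11
  river: 1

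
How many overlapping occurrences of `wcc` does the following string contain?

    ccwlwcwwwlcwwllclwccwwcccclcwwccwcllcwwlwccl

Sliding a length-3 window over the 44 characters (42 positions):
  position 18–20: wcc
  position 22–24: wcc
  position 30–32: wcc
  position 41–43: wcc

4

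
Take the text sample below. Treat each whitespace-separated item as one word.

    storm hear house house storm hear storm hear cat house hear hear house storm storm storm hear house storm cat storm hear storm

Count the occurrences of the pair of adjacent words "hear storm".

Scanning the 22 overlapping bigram windows for "hear storm":
  position 6–7: hear storm
  position 22–23: hear storm

2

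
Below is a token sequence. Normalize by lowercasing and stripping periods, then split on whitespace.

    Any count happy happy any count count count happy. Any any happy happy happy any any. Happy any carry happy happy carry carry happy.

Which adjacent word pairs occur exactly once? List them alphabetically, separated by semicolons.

any carry; carry carry; happy carry

Bigram counts meeting the condition (exactly once):
  any carry: 1
  carry carry: 1
  happy carry: 1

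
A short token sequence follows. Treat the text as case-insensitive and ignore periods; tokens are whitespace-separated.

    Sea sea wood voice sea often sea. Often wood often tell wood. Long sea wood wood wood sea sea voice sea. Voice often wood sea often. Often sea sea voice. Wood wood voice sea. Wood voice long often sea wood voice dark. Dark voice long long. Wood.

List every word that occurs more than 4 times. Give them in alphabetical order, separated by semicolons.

often; sea; voice; wood

Unigram counts meeting the condition (more than 4 times):
  often: 7
  sea: 13
  voice: 8
  wood: 12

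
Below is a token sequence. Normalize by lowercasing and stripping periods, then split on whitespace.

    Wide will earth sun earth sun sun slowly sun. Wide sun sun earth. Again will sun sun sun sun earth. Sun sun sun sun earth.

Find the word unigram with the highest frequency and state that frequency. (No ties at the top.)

"sun", 14 times

Unigram frequencies (highest first):
  sun: 14
  earth: 5
  wide: 2
  will: 2
  slowly: 1
  again: 1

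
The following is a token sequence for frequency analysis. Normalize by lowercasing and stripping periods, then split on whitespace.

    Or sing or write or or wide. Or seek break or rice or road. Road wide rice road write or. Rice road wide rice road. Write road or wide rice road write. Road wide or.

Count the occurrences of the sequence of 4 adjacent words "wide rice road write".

3

Scanning the 32 overlapping 4-gram windows for "wide rice road write":
  position 16–19: wide rice road write
  position 23–26: wide rice road write
  position 29–32: wide rice road write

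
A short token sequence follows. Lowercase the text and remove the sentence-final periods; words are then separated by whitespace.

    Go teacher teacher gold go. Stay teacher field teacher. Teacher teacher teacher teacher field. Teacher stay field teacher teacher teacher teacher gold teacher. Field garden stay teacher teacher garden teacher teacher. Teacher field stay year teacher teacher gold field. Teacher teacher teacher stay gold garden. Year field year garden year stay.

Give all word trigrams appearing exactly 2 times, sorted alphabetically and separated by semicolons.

teacher field teacher; teacher teacher field

Trigram counts meeting the condition (exactly 2 times):
  teacher field teacher: 2
  teacher teacher field: 2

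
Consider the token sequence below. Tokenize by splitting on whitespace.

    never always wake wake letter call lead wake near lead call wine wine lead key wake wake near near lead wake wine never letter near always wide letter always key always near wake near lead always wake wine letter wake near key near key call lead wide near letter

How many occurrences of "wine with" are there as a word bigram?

Scanning the 48 overlapping bigram windows for "wine with":
  (none found)

0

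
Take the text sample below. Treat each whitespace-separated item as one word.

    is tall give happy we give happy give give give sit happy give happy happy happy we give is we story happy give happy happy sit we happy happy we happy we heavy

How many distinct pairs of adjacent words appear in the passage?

18

33 tokens → 32 bigram windows in total.
Repeated bigrams (each contributes count−1 duplicates):
  give happy: 4
  happy happy: 4
  happy we: 4
  happy give: 3
  give give: 2
  we give: 2
  we happy: 2
14 duplicate windows → 32 − 14 = 18 distinct.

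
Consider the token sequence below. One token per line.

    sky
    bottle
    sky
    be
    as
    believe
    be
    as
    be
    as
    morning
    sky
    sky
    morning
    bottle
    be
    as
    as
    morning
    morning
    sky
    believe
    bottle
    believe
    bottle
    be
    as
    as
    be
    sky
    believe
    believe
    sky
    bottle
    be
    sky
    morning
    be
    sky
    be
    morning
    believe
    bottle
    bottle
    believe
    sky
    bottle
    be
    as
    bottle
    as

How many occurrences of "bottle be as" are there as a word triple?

3

Scanning the 49 overlapping trigram windows for "bottle be as":
  position 15–17: bottle be as
  position 25–27: bottle be as
  position 47–49: bottle be as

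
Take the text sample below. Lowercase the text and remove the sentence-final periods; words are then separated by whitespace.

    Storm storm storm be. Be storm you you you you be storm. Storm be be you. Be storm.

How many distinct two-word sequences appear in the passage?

18 tokens → 17 bigram windows in total.
Repeated bigrams (each contributes count−1 duplicates):
  be storm: 3
  storm storm: 3
  you you: 3
  be be: 2
  storm be: 2
  you be: 2
9 duplicate windows → 17 − 9 = 8 distinct.

8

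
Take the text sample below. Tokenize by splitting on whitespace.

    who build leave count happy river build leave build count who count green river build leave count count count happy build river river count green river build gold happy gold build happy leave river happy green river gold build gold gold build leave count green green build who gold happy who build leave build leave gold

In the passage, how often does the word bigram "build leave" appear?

6

Scanning the 55 overlapping bigram windows for "build leave":
  position 2–3: build leave
  position 7–8: build leave
  position 15–16: build leave
  position 42–43: build leave
  position 52–53: build leave
  position 54–55: build leave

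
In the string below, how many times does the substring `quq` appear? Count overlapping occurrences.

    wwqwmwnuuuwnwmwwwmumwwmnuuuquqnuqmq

1

Sliding a length-3 window over the 35 characters (33 positions):
  position 28–30: quq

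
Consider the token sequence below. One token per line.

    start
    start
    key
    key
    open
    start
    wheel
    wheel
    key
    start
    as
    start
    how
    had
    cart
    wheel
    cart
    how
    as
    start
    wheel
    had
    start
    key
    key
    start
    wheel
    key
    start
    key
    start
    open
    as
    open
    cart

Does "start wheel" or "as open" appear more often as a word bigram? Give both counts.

"start wheel" (3 vs 1)

"start wheel": 3 occurrences
"as open": 1 occurrence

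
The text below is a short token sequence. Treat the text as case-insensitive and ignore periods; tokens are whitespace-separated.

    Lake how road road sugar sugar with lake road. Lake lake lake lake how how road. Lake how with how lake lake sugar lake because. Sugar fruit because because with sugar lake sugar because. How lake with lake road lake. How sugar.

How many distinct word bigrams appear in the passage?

27

42 tokens → 41 bigram windows in total.
Repeated bigrams (each contributes count−1 duplicates):
  lake how: 4
  lake lake: 4
  road lake: 3
  how lake: 2
  how road: 2
  lake road: 2
  lake sugar: 2
  sugar lake: 2
  … (1 more repeated)
14 duplicate windows → 41 − 14 = 27 distinct.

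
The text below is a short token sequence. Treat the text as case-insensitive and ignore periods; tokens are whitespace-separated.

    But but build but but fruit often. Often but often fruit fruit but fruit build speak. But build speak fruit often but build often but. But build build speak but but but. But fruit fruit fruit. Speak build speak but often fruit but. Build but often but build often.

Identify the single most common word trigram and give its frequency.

Trigram frequencies (highest first):
  build speak but: 3
  but but build: 2
  but build but: 2
  but but fruit: 2
  but often fruit: 2
  often but build: 2
  … (32 more, each ≤ 2)

"build speak but", 3 times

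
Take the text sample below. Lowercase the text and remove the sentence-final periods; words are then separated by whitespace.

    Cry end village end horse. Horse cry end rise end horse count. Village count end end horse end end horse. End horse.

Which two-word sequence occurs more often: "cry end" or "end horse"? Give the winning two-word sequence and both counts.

"cry end": 2 occurrences
"end horse": 5 occurrences

"end horse" (5 vs 2)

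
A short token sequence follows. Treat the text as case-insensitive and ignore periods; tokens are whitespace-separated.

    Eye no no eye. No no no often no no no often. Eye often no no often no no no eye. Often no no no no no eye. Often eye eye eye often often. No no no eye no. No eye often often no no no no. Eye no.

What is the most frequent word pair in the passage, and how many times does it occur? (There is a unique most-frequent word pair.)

Bigram frequencies (highest first):
  no no: 18
  no eye: 6
  often no: 6
  eye often: 5
  eye no: 4
  no often: 3
  … (3 more, each ≤ 2)

"no no", 18 times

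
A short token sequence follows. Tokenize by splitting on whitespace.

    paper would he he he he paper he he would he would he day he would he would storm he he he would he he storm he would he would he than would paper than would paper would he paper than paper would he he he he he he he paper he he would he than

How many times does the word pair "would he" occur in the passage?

Scanning the 55 overlapping bigram windows for "would he":
  position 2–3: would he
  position 10–11: would he
  position 12–13: would he
  position 16–17: would he
  position 23–24: would he
  position 28–29: would he
  position 30–31: would he
  position 38–39: would he
  position 43–44: would he
  position 54–55: would he

10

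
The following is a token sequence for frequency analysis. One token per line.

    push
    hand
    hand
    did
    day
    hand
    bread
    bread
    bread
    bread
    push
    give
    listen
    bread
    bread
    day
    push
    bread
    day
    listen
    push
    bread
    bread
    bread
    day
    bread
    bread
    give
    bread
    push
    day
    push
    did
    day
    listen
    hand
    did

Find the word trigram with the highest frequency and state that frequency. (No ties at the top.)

Trigram frequencies (highest first):
  bread bread bread: 3
  bread bread day: 2
  push hand hand: 1
  hand hand did: 1
  hand did day: 1
  did day hand: 1
  … (26 more, each ≤ 1)

"bread bread bread", 3 times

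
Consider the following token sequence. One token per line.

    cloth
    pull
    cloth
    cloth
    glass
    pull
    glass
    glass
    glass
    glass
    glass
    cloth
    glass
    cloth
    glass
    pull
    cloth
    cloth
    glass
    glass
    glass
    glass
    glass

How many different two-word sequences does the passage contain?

8

23 tokens → 22 bigram windows in total.
Repeated bigrams (each contributes count−1 duplicates):
  glass glass: 8
  cloth glass: 4
  cloth cloth: 2
  glass cloth: 2
  glass pull: 2
  pull cloth: 2
14 duplicate windows → 22 − 14 = 8 distinct.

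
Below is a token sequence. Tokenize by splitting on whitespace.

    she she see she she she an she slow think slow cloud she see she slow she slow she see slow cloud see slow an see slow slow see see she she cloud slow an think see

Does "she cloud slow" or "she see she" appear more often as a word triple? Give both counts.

"she see she" (2 vs 1)

"she cloud slow": 1 occurrence
"she see she": 2 occurrences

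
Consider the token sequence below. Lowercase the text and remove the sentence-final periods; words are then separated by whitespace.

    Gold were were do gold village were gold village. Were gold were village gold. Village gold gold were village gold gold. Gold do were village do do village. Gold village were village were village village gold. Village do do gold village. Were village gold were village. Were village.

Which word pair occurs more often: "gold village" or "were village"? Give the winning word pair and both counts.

"gold village": 6 occurrences
"were village": 8 occurrences

"were village" (8 vs 6)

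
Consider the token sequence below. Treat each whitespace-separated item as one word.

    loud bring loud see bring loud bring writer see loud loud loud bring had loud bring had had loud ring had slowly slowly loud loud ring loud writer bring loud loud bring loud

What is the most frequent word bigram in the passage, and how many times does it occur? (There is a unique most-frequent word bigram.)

"loud bring", 5 times

Bigram frequencies (highest first):
  loud bring: 5
  bring loud: 4
  loud loud: 4
  bring had: 2
  had loud: 2
  loud ring: 2
  … (13 more, each ≤ 1)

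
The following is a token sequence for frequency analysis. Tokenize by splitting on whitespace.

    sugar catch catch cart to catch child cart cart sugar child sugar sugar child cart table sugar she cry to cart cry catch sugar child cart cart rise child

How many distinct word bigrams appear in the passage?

29 tokens → 28 bigram windows in total.
Repeated bigrams (each contributes count−1 duplicates):
  child cart: 3
  sugar child: 3
  cart cart: 2
5 duplicate windows → 28 − 5 = 23 distinct.

23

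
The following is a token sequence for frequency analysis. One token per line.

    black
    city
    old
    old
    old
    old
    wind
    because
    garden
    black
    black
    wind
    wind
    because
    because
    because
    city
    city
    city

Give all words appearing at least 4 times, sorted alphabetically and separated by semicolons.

because; city; old

Unigram counts meeting the condition (at least 4 times):
  because: 4
  city: 4
  old: 4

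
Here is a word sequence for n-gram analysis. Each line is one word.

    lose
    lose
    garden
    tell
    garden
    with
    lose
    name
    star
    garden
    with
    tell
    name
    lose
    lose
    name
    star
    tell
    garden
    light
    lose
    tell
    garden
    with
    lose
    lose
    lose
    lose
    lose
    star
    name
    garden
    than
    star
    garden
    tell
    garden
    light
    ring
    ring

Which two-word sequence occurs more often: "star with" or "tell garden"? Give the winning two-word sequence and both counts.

"tell garden" (4 vs 0)

"star with": 0 occurrences
"tell garden": 4 occurrences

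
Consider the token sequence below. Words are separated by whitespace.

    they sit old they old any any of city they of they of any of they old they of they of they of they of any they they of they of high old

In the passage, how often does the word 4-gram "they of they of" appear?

Scanning the 30 overlapping 4-gram windows for "they of they of":
  position 10–13: they of they of
  position 18–21: they of they of
  position 20–23: they of they of
  position 22–25: they of they of
  position 28–31: they of they of

5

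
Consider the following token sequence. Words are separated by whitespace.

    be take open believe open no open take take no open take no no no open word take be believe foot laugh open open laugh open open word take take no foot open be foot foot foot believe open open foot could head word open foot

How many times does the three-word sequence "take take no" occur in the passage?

2

Scanning the 44 overlapping trigram windows for "take take no":
  position 8–10: take take no
  position 29–31: take take no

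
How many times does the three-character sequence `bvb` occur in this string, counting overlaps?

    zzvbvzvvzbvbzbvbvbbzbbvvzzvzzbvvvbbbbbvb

Sliding a length-3 window over the 40 characters (38 positions):
  position 10–12: bvb
  position 14–16: bvb
  position 16–18: bvb
  position 38–40: bvb

4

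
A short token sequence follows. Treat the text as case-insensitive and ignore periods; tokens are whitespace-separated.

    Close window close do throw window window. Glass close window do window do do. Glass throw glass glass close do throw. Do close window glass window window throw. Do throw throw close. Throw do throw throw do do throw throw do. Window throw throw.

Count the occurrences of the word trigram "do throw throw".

3

Scanning the 42 overlapping trigram windows for "do throw throw":
  position 29–31: do throw throw
  position 34–36: do throw throw
  position 38–40: do throw throw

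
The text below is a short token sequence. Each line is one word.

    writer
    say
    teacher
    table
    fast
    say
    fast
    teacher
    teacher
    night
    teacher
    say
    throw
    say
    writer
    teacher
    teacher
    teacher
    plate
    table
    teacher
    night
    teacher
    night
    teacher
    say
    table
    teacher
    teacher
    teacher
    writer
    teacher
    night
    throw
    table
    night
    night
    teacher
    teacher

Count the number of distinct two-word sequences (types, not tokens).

24

39 tokens → 38 bigram windows in total.
Repeated bigrams (each contributes count−1 duplicates):
  teacher teacher: 6
  night teacher: 4
  teacher night: 4
  table teacher: 2
  teacher say: 2
  writer teacher: 2
14 duplicate windows → 38 − 14 = 24 distinct.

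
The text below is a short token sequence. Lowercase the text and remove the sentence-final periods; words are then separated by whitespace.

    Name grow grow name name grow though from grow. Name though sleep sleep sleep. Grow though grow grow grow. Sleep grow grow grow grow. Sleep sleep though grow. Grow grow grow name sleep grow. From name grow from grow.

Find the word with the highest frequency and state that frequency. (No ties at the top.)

"grow", 19 times

Unigram frequencies (highest first):
  grow: 19
  sleep: 7
  name: 6
  though: 4
  from: 3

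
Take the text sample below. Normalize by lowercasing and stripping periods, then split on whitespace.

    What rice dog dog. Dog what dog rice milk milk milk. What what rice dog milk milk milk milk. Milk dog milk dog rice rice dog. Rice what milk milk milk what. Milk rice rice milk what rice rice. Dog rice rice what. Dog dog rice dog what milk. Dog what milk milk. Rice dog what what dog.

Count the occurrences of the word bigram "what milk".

4

Scanning the 57 overlapping bigram windows for "what milk":
  position 28–29: what milk
  position 32–33: what milk
  position 48–49: what milk
  position 51–52: what milk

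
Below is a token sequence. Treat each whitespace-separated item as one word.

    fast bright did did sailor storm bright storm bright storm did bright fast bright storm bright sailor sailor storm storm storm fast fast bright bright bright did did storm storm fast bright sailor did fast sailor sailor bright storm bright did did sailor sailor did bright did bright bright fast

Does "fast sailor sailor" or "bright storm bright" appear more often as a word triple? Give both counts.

"bright storm bright" (3 vs 1)

"fast sailor sailor": 1 occurrence
"bright storm bright": 3 occurrences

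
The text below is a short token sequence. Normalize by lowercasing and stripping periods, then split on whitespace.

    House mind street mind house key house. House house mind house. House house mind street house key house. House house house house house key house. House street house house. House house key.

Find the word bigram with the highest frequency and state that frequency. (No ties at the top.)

Bigram frequencies (highest first):
  house house: 13
  house key: 4
  house mind: 3
  key house: 3
  mind street: 2
  mind house: 2
  … (3 more, each ≤ 2)

"house house", 13 times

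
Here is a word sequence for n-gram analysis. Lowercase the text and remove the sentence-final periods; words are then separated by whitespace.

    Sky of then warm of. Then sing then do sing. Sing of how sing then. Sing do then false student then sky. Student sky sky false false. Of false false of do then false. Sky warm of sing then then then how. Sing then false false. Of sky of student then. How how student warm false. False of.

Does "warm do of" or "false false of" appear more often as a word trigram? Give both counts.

"warm do of": 0 occurrences
"false false of": 4 occurrences

"false false of" (4 vs 0)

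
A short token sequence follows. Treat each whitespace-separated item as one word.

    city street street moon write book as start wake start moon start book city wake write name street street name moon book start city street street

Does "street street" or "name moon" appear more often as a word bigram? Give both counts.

"street street" (3 vs 1)

"street street": 3 occurrences
"name moon": 1 occurrence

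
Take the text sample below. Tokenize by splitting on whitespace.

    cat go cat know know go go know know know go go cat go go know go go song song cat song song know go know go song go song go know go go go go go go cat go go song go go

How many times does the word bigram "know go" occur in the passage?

Scanning the 43 overlapping bigram windows for "know go":
  position 5–6: know go
  position 10–11: know go
  position 16–17: know go
  position 24–25: know go
  position 26–27: know go
  position 32–33: know go

6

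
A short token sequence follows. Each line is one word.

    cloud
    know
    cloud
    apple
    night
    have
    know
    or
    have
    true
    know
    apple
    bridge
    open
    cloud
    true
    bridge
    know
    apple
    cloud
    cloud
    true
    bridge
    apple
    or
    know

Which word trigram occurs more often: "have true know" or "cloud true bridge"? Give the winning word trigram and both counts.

"cloud true bridge" (2 vs 1)

"have true know": 1 occurrence
"cloud true bridge": 2 occurrences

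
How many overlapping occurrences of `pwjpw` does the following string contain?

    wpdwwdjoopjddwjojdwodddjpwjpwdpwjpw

Sliding a length-5 window over the 35 characters (31 positions):
  position 25–29: pwjpw
  position 31–35: pwjpw

2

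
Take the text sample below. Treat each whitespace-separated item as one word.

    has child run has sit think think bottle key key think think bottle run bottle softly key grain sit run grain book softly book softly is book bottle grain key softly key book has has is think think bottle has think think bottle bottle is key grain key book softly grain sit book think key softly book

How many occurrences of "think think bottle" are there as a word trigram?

4

Scanning the 55 overlapping trigram windows for "think think bottle":
  position 6–8: think think bottle
  position 11–13: think think bottle
  position 37–39: think think bottle
  position 41–43: think think bottle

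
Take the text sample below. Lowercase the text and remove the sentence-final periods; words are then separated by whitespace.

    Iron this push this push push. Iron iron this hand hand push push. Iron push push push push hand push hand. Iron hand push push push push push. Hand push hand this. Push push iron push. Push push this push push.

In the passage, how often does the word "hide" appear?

0

Scanning the 41 tokens for "hide":
  (none found)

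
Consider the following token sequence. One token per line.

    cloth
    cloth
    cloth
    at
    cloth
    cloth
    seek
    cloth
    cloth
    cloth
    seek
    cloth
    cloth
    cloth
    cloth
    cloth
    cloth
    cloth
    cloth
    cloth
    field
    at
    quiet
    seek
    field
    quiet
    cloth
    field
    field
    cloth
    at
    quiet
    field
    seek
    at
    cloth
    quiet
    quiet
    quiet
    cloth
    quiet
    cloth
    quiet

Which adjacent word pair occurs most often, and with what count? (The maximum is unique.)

Bigram frequencies (highest first):
  cloth cloth: 13
  quiet cloth: 3
  cloth quiet: 3
  cloth at: 2
  at cloth: 2
  cloth seek: 2
  … (13 more, each ≤ 2)

"cloth cloth", 13 times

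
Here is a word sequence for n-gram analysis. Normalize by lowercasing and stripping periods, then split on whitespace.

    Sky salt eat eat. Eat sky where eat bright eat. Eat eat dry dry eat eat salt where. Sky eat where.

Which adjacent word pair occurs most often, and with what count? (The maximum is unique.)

"eat eat", 5 times

Bigram frequencies (highest first):
  eat eat: 5
  sky salt: 1
  salt eat: 1
  eat sky: 1
  sky where: 1
  where eat: 1
  … (10 more, each ≤ 1)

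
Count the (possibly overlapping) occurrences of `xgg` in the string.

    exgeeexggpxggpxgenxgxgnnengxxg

2

Sliding a length-3 window over the 30 characters (28 positions):
  position 7–9: xgg
  position 11–13: xgg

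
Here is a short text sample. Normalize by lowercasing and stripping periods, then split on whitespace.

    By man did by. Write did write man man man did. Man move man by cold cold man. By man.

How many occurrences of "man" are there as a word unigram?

Scanning the 20 tokens for "man":
  position 2: man
  position 8: man
  position 9: man
  position 10: man
  position 12: man
  position 14: man
  position 18: man
  position 20: man

8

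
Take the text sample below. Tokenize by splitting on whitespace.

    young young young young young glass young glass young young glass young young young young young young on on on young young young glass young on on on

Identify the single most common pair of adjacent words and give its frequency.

"young young", 12 times

Bigram frequencies (highest first):
  young young: 12
  young glass: 4
  glass young: 4
  on on: 4
  young on: 2
  on young: 1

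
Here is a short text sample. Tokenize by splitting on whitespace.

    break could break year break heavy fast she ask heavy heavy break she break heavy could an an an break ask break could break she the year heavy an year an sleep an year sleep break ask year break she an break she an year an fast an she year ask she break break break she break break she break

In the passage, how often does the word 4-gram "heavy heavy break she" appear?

1

Scanning the 57 overlapping 4-gram windows for "heavy heavy break she":
  position 10–13: heavy heavy break she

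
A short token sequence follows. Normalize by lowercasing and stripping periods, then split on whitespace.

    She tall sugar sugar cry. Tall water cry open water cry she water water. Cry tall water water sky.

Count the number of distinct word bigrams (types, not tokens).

19 tokens → 18 bigram windows in total.
Repeated bigrams (each contributes count−1 duplicates):
  water cry: 3
  cry tall: 2
  tall water: 2
  water water: 2
5 duplicate windows → 18 − 5 = 13 distinct.

13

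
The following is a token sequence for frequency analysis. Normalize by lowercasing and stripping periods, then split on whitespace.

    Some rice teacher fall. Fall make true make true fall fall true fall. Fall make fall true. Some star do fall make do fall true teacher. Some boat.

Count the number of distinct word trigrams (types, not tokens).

28 tokens → 26 trigram windows in total.
Repeated trigrams (each contributes count−1 duplicates):
  fall fall make: 2
  true fall fall: 2
2 duplicate windows → 26 − 2 = 24 distinct.

24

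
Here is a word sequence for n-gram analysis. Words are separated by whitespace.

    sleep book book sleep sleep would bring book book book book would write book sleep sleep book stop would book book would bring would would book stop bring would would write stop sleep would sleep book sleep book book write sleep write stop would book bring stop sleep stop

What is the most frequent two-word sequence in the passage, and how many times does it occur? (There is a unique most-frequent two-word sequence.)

"book book", 6 times

Bigram frequencies (highest first):
  book book: 6
  sleep book: 4
  book sleep: 3
  would book: 3
  sleep sleep: 2
  sleep would: 2
  … (19 more, each ≤ 2)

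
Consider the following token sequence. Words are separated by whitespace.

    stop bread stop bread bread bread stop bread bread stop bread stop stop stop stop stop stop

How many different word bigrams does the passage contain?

4

17 tokens → 16 bigram windows in total.
Repeated bigrams (each contributes count−1 duplicates):
  stop stop: 5
  bread stop: 4
  stop bread: 4
  bread bread: 3
12 duplicate windows → 16 − 12 = 4 distinct.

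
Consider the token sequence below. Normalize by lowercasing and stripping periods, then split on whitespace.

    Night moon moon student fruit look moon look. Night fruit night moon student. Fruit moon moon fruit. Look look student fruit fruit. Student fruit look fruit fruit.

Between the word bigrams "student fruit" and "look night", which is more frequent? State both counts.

"student fruit": 4 occurrences
"look night": 1 occurrence

"student fruit" (4 vs 1)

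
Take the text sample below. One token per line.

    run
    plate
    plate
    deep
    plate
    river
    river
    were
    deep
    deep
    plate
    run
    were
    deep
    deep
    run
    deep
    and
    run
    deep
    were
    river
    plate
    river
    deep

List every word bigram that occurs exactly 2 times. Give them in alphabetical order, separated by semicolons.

Bigram counts meeting the condition (exactly 2 times):
  deep deep: 2
  deep plate: 2
  plate river: 2
  run deep: 2
  were deep: 2

deep deep; deep plate; plate river; run deep; were deep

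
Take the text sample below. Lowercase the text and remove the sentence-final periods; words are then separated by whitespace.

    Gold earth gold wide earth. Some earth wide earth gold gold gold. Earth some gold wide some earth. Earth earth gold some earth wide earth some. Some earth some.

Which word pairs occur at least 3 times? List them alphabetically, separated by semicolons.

Bigram counts meeting the condition (at least 3 times):
  earth gold: 3
  earth some: 4
  some earth: 4
  wide earth: 3

earth gold; earth some; some earth; wide earth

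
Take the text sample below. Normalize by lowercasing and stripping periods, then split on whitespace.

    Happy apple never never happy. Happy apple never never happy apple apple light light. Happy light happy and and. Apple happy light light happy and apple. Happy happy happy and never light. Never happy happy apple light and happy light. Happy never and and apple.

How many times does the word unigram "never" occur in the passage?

7

Scanning the 45 tokens for "never":
  position 3: never
  position 4: never
  position 8: never
  position 9: never
  position 31: never
  position 33: never
  position 42: never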